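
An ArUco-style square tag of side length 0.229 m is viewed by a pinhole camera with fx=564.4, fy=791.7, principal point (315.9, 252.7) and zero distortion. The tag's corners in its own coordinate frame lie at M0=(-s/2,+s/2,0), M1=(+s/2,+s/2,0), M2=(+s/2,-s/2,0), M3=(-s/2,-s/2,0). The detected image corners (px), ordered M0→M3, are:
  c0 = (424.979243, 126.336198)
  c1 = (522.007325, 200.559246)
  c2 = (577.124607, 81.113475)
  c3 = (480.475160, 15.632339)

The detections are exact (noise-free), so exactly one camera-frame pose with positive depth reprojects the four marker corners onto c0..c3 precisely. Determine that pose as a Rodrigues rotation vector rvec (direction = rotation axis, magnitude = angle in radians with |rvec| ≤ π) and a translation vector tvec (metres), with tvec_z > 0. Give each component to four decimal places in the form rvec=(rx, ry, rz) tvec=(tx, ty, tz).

Intrinsics K: fx=564.4, fy=791.7, cx=315.9, cy=252.7
Marker side s = 0.229 m; corners in marker frame (Z=0):
  M0 = (-0.1145, +0.1145, 0)
  M1 = (+0.1145, +0.1145, 0)
  M2 = (+0.1145, -0.1145, 0)
  M3 = (-0.1145, -0.1145, 0)
Detected image corners:
  c0 = (424.979243, 126.336198) px
  c1 = (522.007325, 200.559246) px
  c2 = (577.124607, 81.113475) px
  c3 = (480.475160, 15.632339) px
Planar DLT: solve 8×8 A·h = b for H (H[2,2]=1):
  H  [+303.26894 -318.39486 +500.30917]
  H  [+279.42143 +485.74555 +103.94561]
  H  [-0.23864 -0.15337 +1.00000]
B = K⁻¹H; ‖b₁‖=0.831377, ‖b₂‖=0.831377; λ = 2/(‖b₁‖+‖b₂‖) = 1.202824, sign → tz>0 ⇒ λ=+1.202824
r₁ = λ·B[:,0] = (+0.80697,+0.51614,-0.28704); r₂ = λ·B[:,1] = (-0.57530,+0.79687,-0.18447)
r₃ = r₁×r₂ = (+0.13352,+0.31400,+0.93999); SVD([r₁ r₂ r₃]) → R = UVᵀ:
  R  [+0.80697 -0.57530 +0.13352]
  R  [+0.51614 +0.79687 +0.31400]
  R  [-0.28704 -0.18447 +0.93999]
t = (+0.39300, -0.22600, +1.20282) m
tr R = 2.543831; θ = arccos((tr R − 1)/2) = 0.688948 rad = 39.474°
axis k = ((R−Rᵀ)₃₂, (R−Rᵀ)₁₃, (R−Rᵀ)₂₁) / (2 sinθ) = (-0.392048, +0.330773, +0.858421)
rvec = θ·k = (-0.270101, +0.227885, +0.591407)

rvec=(-0.2701, 0.2279, 0.5914) tvec=(0.3930, -0.2260, 1.2028)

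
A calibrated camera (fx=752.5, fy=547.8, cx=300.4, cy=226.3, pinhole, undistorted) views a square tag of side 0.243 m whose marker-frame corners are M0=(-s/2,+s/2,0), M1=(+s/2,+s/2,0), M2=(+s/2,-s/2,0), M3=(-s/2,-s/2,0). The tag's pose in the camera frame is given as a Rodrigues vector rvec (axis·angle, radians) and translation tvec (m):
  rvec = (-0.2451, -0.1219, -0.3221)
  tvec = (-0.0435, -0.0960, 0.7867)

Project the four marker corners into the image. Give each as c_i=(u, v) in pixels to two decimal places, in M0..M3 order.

Intrinsics K: fx=752.5, fy=547.8, cx=300.4, cy=226.3
Marker side s = 0.243 m; corners in marker frame (Z=0):
  M0 = (-0.1215, +0.1215, 0)
  M1 = (+0.1215, +0.1215, 0)
  M2 = (+0.1215, -0.1215, 0)
  M3 = (-0.1215, -0.1215, 0)
rvec = (-0.2451, -0.1219, -0.3221), |rvec| = θ = 0.42271 rad = 24.219°
Rodrigues: sinθ=0.41023, 1−cosθ=0.08802; R = I + sinθ·[k]× + (1−cosθ)·[k]×²:
    [+0.94157 +0.32731 -0.07941]
    [-0.29788 +0.91930 +0.25721]
    [+0.15719 -0.21852 +0.96309]
t = (-0.0435, -0.0960, 0.7867) m
M0: Pc = R·M0+t = (-0.11813, +0.05189, +0.74105); u = 752.5·(-0.11813)/0.74105 + 300.4 = 180.4419, v = 547.8·(+0.05189)/0.74105 + 226.3 = 264.6559
M1: Pc = R·M1+t = (+0.11067, -0.02050, +0.77925); u = 752.5·(+0.11067)/0.77925 + 300.4 = 407.2707, v = 547.8·(-0.02050)/0.77925 + 226.3 = 211.8911
M2: Pc = R·M2+t = (+0.03113, -0.24389, +0.83235); u = 752.5·(+0.03113)/0.83235 + 300.4 = 328.5463, v = 547.8·(-0.24389)/0.83235 + 226.3 = 65.7890
M3: Pc = R·M3+t = (-0.19767, -0.17150, +0.79415); u = 752.5·(-0.19767)/0.79415 + 300.4 = 113.0980, v = 547.8·(-0.17150)/0.79415 + 226.3 = 107.9984

c0=(180.44, 264.66) c1=(407.27, 211.89) c2=(328.55, 65.79) c3=(113.10, 108.00)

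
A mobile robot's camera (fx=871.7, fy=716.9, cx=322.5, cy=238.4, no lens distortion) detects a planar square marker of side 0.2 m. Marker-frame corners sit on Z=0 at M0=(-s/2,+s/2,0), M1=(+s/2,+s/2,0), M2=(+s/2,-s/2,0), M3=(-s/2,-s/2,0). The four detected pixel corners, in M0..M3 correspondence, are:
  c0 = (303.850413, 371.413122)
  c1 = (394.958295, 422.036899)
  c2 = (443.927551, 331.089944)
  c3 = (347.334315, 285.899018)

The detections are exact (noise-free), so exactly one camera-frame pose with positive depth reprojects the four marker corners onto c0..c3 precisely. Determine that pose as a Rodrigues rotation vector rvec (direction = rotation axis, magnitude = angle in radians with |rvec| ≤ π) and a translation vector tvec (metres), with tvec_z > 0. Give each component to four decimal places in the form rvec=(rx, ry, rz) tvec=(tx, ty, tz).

rvec=(0.0446, 0.5920, 0.4221) tvec=(0.0796, 0.2294, 1.4451)

Intrinsics K: fx=871.7, fy=716.9, cx=322.5, cy=238.4
Marker side s = 0.2 m; corners in marker frame (Z=0):
  M0 = (-0.1000, +0.1000, 0)
  M1 = (+0.1000, +0.1000, 0)
  M2 = (+0.1000, -0.1000, 0)
  M3 = (-0.1000, -0.1000, 0)
Detected image corners:
  c0 = (303.850413, 371.413122) px
  c1 = (394.958295, 422.036899) px
  c2 = (443.927551, 331.089944) px
  c3 = (347.334315, 285.899018) px
Planar DLT: solve 8×8 A·h = b for H (H[2,2]=1):
  H  [+331.97387 -189.30653 +370.53390]
  H  [+109.88887 +479.76596 +352.21734]
  H  [-0.36811 +0.11093 +1.00000]
B = K⁻¹H; ‖b₁‖=0.691971, ‖b₂‖=0.691971; λ = 2/(‖b₁‖+‖b₂‖) = 1.445147, sign → tz>0 ⇒ λ=+1.445147
r₁ = λ·B[:,0] = (+0.74717,+0.39842,-0.53197); r₂ = λ·B[:,1] = (-0.37315,+0.91382,+0.16030)
r₃ = r₁×r₂ = (+0.54999,+0.07873,+0.83145); SVD([r₁ r₂ r₃]) → R = UVᵀ:
  R  [+0.74717 -0.37315 +0.54999]
  R  [+0.39842 +0.91382 +0.07873]
  R  [-0.53197 +0.16030 +0.83145]
t = (+0.07963, +0.22944, +1.44515) m
tr R = 2.492443; θ = arccos((tr R − 1)/2) = 0.728429 rad = 41.736°
axis k = ((R−Rᵀ)₃₂, (R−Rᵀ)₁₃, (R−Rᵀ)₂₁) / (2 sinθ) = (+0.061269, +0.812653, +0.579518)
rvec = θ·k = (+0.044630, +0.591960, +0.422138)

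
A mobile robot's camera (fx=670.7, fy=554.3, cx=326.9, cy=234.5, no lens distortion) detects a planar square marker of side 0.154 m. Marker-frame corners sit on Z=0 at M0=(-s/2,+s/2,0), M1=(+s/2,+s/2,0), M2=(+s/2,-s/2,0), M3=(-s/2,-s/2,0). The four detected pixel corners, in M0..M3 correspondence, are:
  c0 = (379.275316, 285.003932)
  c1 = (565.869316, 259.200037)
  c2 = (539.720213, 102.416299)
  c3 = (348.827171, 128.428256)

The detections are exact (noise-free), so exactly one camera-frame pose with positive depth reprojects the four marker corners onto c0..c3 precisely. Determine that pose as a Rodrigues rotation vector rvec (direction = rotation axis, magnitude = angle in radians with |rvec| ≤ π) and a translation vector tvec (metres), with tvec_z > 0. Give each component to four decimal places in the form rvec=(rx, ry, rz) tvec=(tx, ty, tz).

Intrinsics K: fx=670.7, fy=554.3, cx=326.9, cy=234.5
Marker side s = 0.154 m; corners in marker frame (Z=0):
  M0 = (-0.0770, +0.0770, 0)
  M1 = (+0.0770, +0.0770, 0)
  M2 = (+0.0770, -0.0770, 0)
  M3 = (-0.0770, -0.0770, 0)
Detected image corners:
  c0 = (379.275316, 285.003932) px
  c1 = (565.869316, 259.200037) px
  c2 = (539.720213, 102.416299) px
  c3 = (348.827171, 128.428256) px
Planar DLT: solve 8×8 A·h = b for H (H[2,2]=1):
  H  [+1232.53376 +250.48117 +458.69390]
  H  [-165.23196 +1045.61077 +194.62493]
  H  [+0.01545 +0.14559 +1.00000]
B = K⁻¹H; ‖b₁‖=1.855396, ‖b₂‖=1.855396; λ = 2/(‖b₁‖+‖b₂‖) = 0.538969, sign → tz>0 ⇒ λ=+0.538969
r₁ = λ·B[:,0] = (+0.98639,-0.16418,+0.00833); r₂ = λ·B[:,1] = (+0.16304,+0.98349,+0.07847)
r₃ = r₁×r₂ = (-0.02107,-0.07604,+0.99688); SVD([r₁ r₂ r₃]) → R = UVᵀ:
  R  [+0.98639 +0.16304 -0.02107]
  R  [-0.16418 +0.98349 -0.07604]
  R  [+0.00833 +0.07847 +0.99688]
t = (+0.10591, -0.03877, +0.53897) m
tr R = 2.966771; θ = arccos((tr R − 1)/2) = 0.182542 rad = 10.459°
axis k = ((R−Rᵀ)₃₂, (R−Rᵀ)₁₃, (R−Rᵀ)₂₁) / (2 sinθ) = (+0.425572, -0.080980, -0.901294)
rvec = θ·k = (+0.077685, -0.014782, -0.164524)

rvec=(0.0777, -0.0148, -0.1645) tvec=(0.1059, -0.0388, 0.5390)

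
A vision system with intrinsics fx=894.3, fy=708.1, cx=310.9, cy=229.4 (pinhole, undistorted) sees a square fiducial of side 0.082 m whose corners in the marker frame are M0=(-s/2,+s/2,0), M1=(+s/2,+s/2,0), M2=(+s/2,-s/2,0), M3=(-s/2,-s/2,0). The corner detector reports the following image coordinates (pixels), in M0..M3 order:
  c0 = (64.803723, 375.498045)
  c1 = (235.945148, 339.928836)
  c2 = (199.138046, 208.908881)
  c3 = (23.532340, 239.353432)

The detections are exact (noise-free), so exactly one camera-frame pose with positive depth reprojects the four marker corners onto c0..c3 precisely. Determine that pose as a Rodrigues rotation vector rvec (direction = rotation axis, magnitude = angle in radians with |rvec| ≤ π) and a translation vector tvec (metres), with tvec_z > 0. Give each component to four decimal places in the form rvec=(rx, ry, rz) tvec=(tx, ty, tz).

Intrinsics K: fx=894.3, fy=708.1, cx=310.9, cy=229.4
Marker side s = 0.082 m; corners in marker frame (Z=0):
  M0 = (-0.0410, +0.0410, 0)
  M1 = (+0.0410, +0.0410, 0)
  M2 = (+0.0410, -0.0410, 0)
  M3 = (-0.0410, -0.0410, 0)
Detected image corners:
  c0 = (64.803723, 375.498045) px
  c1 = (235.945148, 339.928836) px
  c2 = (199.138046, 208.908881) px
  c3 = (23.532340, 239.353432) px
Planar DLT: solve 8×8 A·h = b for H (H[2,2]=1):
  H  [+2181.70231 +501.37817 +132.84941]
  H  [-252.46002 +1685.89786 +291.11400]
  H  [+0.51669 +0.19767 +1.00000]
B = K⁻¹H; ‖b₁‖=2.376718, ‖b₂‖=2.376718; λ = 2/(‖b₁‖+‖b₂‖) = 0.420748, sign → tz>0 ⇒ λ=+0.420748
r₁ = λ·B[:,0] = (+0.95087,-0.22044,+0.21740); r₂ = λ·B[:,1] = (+0.20697,+0.97480,+0.08317)
r₃ = r₁×r₂ = (-0.23025,-0.03409,+0.97253); SVD([r₁ r₂ r₃]) → R = UVᵀ:
  R  [+0.95087 +0.20697 -0.23025]
  R  [-0.22044 +0.97480 -0.03409]
  R  [+0.21740 +0.08317 +0.97253]
t = (-0.08377, +0.03667, +0.42075) m
tr R = 2.898204; θ = arccos((tr R − 1)/2) = 0.320423 rad = 18.359°
axis k = ((R−Rᵀ)₃₂, (R−Rᵀ)₁₃, (R−Rᵀ)₂₁) / (2 sinθ) = (+0.186145, -0.710624, -0.678500)
rvec = θ·k = (+0.059645, -0.227701, -0.217407)

rvec=(0.0596, -0.2277, -0.2174) tvec=(-0.0838, 0.0367, 0.4207)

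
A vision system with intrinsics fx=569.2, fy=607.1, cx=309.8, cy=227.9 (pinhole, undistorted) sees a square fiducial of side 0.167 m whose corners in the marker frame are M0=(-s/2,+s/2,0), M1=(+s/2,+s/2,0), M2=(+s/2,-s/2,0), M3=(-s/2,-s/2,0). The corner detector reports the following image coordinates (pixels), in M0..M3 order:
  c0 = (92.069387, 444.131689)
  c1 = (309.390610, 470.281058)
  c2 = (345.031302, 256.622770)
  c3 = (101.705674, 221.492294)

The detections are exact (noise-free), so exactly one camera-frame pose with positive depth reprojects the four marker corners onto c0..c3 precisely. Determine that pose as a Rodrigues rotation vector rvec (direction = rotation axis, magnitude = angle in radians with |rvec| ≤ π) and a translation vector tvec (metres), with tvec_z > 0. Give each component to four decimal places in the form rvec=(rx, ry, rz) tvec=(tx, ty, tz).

rvec=(0.2941, -0.0415, 0.1449) tvec=(-0.0705, 0.0864, 0.4138)

Intrinsics K: fx=569.2, fy=607.1, cx=309.8, cy=227.9
Marker side s = 0.167 m; corners in marker frame (Z=0):
  M0 = (-0.0835, +0.0835, 0)
  M1 = (+0.0835, +0.0835, 0)
  M2 = (+0.0835, -0.0835, 0)
  M3 = (-0.0835, -0.0835, 0)
Detected image corners:
  c0 = (92.069387, 444.131689) px
  c1 = (309.390610, 470.281058) px
  c2 = (345.031302, 256.622770) px
  c3 = (101.705674, 221.492294) px
Planar DLT: solve 8×8 A·h = b for H (H[2,2]=1):
  H  [+1406.39361 +9.94460 +212.83399]
  H  [+233.96867 +1546.42245 +354.61450]
  H  [+0.14950 +0.69077 +1.00000]
B = K⁻¹H; ‖b₁‖=2.416663, ‖b₂‖=2.416663; λ = 2/(‖b₁‖+‖b₂‖) = 0.413794, sign → tz>0 ⇒ λ=+0.413794
r₁ = λ·B[:,0] = (+0.98874,+0.13625,+0.06186); r₂ = λ·B[:,1] = (-0.14834,+0.94673,+0.28583)
r₃ = r₁×r₂ = (-0.01962,-0.29179,+0.95628); SVD([r₁ r₂ r₃]) → R = UVᵀ:
  R  [+0.98874 -0.14834 -0.01962]
  R  [+0.13625 +0.94673 -0.29179]
  R  [+0.06186 +0.28583 +0.95628]
t = (-0.07049, +0.08637, +0.41379) m
tr R = 2.891749; θ = arccos((tr R − 1)/2) = 0.330518 rad = 18.937°
axis k = ((R−Rᵀ)₃₂, (R−Rᵀ)₁₃, (R−Rᵀ)₂₁) / (2 sinθ) = (+0.889938, -0.125546, +0.438462)
rvec = θ·k = (+0.294140, -0.041495, +0.144919)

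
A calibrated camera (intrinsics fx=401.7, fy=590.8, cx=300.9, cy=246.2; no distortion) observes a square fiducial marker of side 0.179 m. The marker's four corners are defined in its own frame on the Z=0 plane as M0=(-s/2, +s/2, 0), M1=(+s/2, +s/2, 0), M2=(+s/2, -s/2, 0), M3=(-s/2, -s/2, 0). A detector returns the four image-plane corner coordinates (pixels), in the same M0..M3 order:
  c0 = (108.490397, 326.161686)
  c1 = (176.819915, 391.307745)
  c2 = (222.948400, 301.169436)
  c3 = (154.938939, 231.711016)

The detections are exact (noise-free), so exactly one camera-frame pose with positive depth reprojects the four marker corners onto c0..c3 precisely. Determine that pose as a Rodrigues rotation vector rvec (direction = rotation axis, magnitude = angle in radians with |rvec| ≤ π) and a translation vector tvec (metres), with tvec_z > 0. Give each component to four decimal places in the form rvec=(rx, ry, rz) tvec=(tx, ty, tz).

Intrinsics K: fx=401.7, fy=590.8, cx=300.9, cy=246.2
Marker side s = 0.179 m; corners in marker frame (Z=0):
  M0 = (-0.0895, +0.0895, 0)
  M1 = (+0.0895, +0.0895, 0)
  M2 = (+0.0895, -0.0895, 0)
  M3 = (-0.0895, -0.0895, 0)
Detected image corners:
  c0 = (108.490397, 326.161686) px
  c1 = (176.819915, 391.307745) px
  c2 = (222.948400, 301.169436) px
  c3 = (154.938939, 231.711016) px
Planar DLT: solve 8×8 A·h = b for H (H[2,2]=1):
  H  [+411.90992 -241.83389 +166.16180]
  H  [+434.45243 +546.98180 +313.56896]
  H  [+0.18738 +0.10100 +1.00000]
B = K⁻¹H; ‖b₁‖=1.118238, ‖b₂‖=1.118238; λ = 2/(‖b₁‖+‖b₂‖) = 0.894264, sign → tz>0 ⇒ λ=+0.894264
r₁ = λ·B[:,0] = (+0.79148,+0.58778,+0.16756); r₂ = λ·B[:,1] = (-0.60603,+0.79030,+0.09032)
r₃ = r₁×r₂ = (-0.07933,-0.17304,+0.98172); SVD([r₁ r₂ r₃]) → R = UVᵀ:
  R  [+0.79148 -0.60603 -0.07933]
  R  [+0.58778 +0.79030 -0.17304]
  R  [+0.16756 +0.09032 +0.98172]
t = (-0.29995, +0.10197, +0.89426) m
tr R = 2.563491; θ = arccos((tr R − 1)/2) = 0.673336 rad = 38.579°
axis k = ((R−Rᵀ)₃₂, (R−Rᵀ)₁₃, (R−Rᵀ)₂₁) / (2 sinθ) = (+0.211161, -0.197962, +0.957195)
rvec = θ·k = (+0.142183, -0.133295, +0.644514)

rvec=(0.1422, -0.1333, 0.6445) tvec=(-0.3000, 0.1020, 0.8943)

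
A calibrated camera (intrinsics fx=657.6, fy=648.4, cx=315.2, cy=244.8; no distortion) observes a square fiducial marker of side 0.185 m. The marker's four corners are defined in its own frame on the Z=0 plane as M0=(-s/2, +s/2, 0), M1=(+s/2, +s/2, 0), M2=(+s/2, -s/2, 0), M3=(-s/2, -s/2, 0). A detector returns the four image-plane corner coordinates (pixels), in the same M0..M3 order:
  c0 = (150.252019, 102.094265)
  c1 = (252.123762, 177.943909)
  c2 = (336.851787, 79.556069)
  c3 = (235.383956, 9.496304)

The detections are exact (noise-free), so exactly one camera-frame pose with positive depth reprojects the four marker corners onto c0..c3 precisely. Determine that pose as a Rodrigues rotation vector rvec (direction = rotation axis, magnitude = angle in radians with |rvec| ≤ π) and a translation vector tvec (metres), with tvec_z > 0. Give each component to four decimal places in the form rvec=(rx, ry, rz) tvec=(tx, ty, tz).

rvec=(-0.2187, 0.1136, 0.6626) tvec=(-0.0998, -0.2172, 0.9147)

Intrinsics K: fx=657.6, fy=648.4, cx=315.2, cy=244.8
Marker side s = 0.185 m; corners in marker frame (Z=0):
  M0 = (-0.0925, +0.0925, 0)
  M1 = (+0.0925, +0.0925, 0)
  M2 = (+0.0925, -0.0925, 0)
  M3 = (-0.0925, -0.0925, 0)
Detected image corners:
  c0 = (150.252019, 102.094265) px
  c1 = (252.123762, 177.943909) px
  c2 = (336.851787, 79.556069) px
  c3 = (235.383956, 9.496304) px
Planar DLT: solve 8×8 A·h = b for H (H[2,2]=1):
  H  [+503.24297 -503.01364 +243.46719]
  H  [+376.55283 +499.27249 +90.83540]
  H  [-0.19005 -0.18023 +1.00000]
B = K⁻¹H; ‖b₁‖=1.093263, ‖b₂‖=1.093263; λ = 2/(‖b₁‖+‖b₂‖) = 0.914693, sign → tz>0 ⇒ λ=+0.914693
r₁ = λ·B[:,0] = (+0.78331,+0.59683,-0.17383); r₂ = λ·B[:,1] = (-0.62065,+0.76656,-0.16485)
r₃ = r₁×r₂ = (+0.03486,+0.23702,+0.97088); SVD([r₁ r₂ r₃]) → R = UVᵀ:
  R  [+0.78331 -0.62065 +0.03486]
  R  [+0.59683 +0.76656 +0.23702]
  R  [-0.17383 -0.16485 +0.97088]
t = (-0.09978, -0.21720, +0.91469) m
tr R = 2.520749; θ = arccos((tr R − 1)/2) = 0.706907 rad = 40.503°
axis k = ((R−Rᵀ)₃₂, (R−Rᵀ)₁₃, (R−Rᵀ)₂₁) / (2 sinθ) = (-0.309382, +0.160664, +0.937267)
rvec = θ·k = (-0.218704, +0.113574, +0.662561)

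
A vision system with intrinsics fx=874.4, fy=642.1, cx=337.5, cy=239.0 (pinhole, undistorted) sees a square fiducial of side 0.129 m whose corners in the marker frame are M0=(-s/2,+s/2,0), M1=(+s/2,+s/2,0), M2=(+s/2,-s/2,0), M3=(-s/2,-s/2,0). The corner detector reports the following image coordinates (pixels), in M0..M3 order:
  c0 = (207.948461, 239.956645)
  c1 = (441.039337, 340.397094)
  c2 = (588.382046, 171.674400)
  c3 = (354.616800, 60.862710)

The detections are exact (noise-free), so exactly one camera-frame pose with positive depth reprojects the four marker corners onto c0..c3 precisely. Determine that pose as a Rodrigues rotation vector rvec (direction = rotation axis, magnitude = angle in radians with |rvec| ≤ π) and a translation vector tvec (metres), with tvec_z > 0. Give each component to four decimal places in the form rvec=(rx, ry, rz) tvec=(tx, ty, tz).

rvec=(0.1264, -0.1038, 0.5458) tvec=(0.0287, -0.0211, 0.4062)

Intrinsics K: fx=874.4, fy=642.1, cx=337.5, cy=239.0
Marker side s = 0.129 m; corners in marker frame (Z=0):
  M0 = (-0.0645, +0.0645, 0)
  M1 = (+0.0645, +0.0645, 0)
  M2 = (+0.0645, -0.0645, 0)
  M3 = (-0.0645, -0.0645, 0)
Detected image corners:
  c0 = (207.948461, 239.956645) px
  c1 = (441.039337, 340.397094) px
  c2 = (588.382046, 171.674400) px
  c3 = (354.616800, 60.862710) px
Planar DLT: solve 8×8 A·h = b for H (H[2,2]=1):
  H  [+1938.65262 -1049.37144 +399.36473]
  H  [+884.17526 +1393.37350 +205.60023]
  H  [+0.32455 +0.22679 +1.00000]
B = K⁻¹H; ‖b₁‖=2.461549, ‖b₂‖=2.461549; λ = 2/(‖b₁‖+‖b₂‖) = 0.406248, sign → tz>0 ⇒ λ=+0.406248
r₁ = λ·B[:,0] = (+0.84981,+0.51033,+0.13185); r₂ = λ·B[:,1] = (-0.52310,+0.84728,+0.09213)
r₃ = r₁×r₂ = (-0.06469,-0.14727,+0.98698); SVD([r₁ r₂ r₃]) → R = UVᵀ:
  R  [+0.84981 -0.52310 -0.06469]
  R  [+0.51033 +0.84728 -0.14727]
  R  [+0.13185 +0.09213 +0.98698]
t = (+0.02874, -0.02113, +0.40625) m
tr R = 2.684066; θ = arccos((tr R − 1)/2) = 0.569755 rad = 32.645°
axis k = ((R−Rᵀ)₃₂, (R−Rᵀ)₁₃, (R−Rᵀ)₂₁) / (2 sinθ) = (+0.221901, -0.182179, +0.957899)
rvec = θ·k = (+0.126429, -0.103797, +0.545768)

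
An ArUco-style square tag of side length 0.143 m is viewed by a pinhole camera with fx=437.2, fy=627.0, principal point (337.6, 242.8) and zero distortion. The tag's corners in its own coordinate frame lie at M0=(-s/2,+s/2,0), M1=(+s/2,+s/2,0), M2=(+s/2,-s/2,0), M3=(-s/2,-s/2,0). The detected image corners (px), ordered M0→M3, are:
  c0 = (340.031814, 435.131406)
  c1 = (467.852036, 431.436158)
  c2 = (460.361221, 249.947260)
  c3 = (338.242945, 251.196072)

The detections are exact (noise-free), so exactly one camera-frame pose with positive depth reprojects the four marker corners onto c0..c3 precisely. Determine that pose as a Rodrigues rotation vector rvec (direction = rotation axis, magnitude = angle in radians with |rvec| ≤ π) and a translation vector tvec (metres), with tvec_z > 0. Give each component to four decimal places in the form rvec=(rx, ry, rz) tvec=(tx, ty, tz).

Intrinsics K: fx=437.2, fy=627.0, cx=337.6, cy=242.8
Marker side s = 0.143 m; corners in marker frame (Z=0):
  M0 = (-0.0715, +0.0715, 0)
  M1 = (+0.0715, +0.0715, 0)
  M2 = (+0.0715, -0.0715, 0)
  M3 = (-0.0715, -0.0715, 0)
Detected image corners:
  c0 = (340.031814, 435.131406) px
  c1 = (467.852036, 431.436158) px
  c2 = (460.361221, 249.947260) px
  c3 = (338.242945, 251.196072) px
Planar DLT: solve 8×8 A·h = b for H (H[2,2]=1):
  H  [+909.30472 -96.90238 +401.96736]
  H  [+13.43469 +1167.42084 +339.81404]
  H  [+0.08927 -0.32238 +1.00000]
B = K⁻¹H; ‖b₁‖=2.012926, ‖b₂‖=2.012926; λ = 2/(‖b₁‖+‖b₂‖) = 0.496789, sign → tz>0 ⇒ λ=+0.496789
r₁ = λ·B[:,0] = (+0.99899,-0.00653,+0.04435); r₂ = λ·B[:,1] = (+0.01356,+0.98700,-0.16016)
r₃ = r₁×r₂ = (-0.04273,+0.16060,+0.98609); SVD([r₁ r₂ r₃]) → R = UVᵀ:
  R  [+0.99899 +0.01356 -0.04273]
  R  [-0.00653 +0.98700 +0.16060]
  R  [+0.04435 -0.16016 +0.98609]
t = (+0.07314, +0.07687, +0.49679) m
tr R = 2.972088; θ = arccos((tr R − 1)/2) = 0.167263 rad = 9.583°
axis k = ((R−Rᵀ)₃₂, (R−Rᵀ)₁₃, (R−Rᵀ)₂₁) / (2 sinθ) = (-0.963312, -0.261514, -0.060335)
rvec = θ·k = (-0.161127, -0.043742, -0.010092)

rvec=(-0.1611, -0.0437, -0.0101) tvec=(0.0731, 0.0769, 0.4968)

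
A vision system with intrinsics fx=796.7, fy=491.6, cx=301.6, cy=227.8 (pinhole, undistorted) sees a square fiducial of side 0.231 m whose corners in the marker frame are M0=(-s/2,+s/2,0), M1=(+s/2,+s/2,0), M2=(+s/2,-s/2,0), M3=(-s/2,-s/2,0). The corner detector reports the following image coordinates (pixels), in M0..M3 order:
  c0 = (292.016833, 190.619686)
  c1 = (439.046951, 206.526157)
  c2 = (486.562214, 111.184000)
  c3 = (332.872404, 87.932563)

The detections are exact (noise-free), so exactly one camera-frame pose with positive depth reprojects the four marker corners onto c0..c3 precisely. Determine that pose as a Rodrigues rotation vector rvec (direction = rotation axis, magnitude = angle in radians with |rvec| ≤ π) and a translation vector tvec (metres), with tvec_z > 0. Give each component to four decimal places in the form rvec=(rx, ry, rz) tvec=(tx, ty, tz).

Intrinsics K: fx=796.7, fy=491.6, cx=301.6, cy=227.8
Marker side s = 0.231 m; corners in marker frame (Z=0):
  M0 = (-0.1155, +0.1155, 0)
  M1 = (+0.1155, +0.1155, 0)
  M2 = (+0.1155, -0.1155, 0)
  M3 = (-0.1155, -0.1155, 0)
Detected image corners:
  c0 = (292.016833, 190.619686) px
  c1 = (439.046951, 206.526157) px
  c2 = (486.562214, 111.184000) px
  c3 = (332.872404, 87.932563) px
Planar DLT: solve 8×8 A·h = b for H (H[2,2]=1):
  H  [+754.21068 -86.91285 +389.25881]
  H  [+124.15989 +468.44987 +150.91438]
  H  [+0.26766 +0.27039 +1.00000]
B = K⁻¹H; ‖b₁‖=0.895972, ‖b₂‖=0.895972; λ = 2/(‖b₁‖+‖b₂‖) = 1.116106, sign → tz>0 ⇒ λ=+1.116106
r₁ = λ·B[:,0] = (+0.94349,+0.14346,+0.29874); r₂ = λ·B[:,1] = (-0.23600,+0.92370,+0.30179)
r₃ = r₁×r₂ = (-0.23265,-0.35524,+0.90536); SVD([r₁ r₂ r₃]) → R = UVᵀ:
  R  [+0.94349 -0.23600 -0.23265]
  R  [+0.14346 +0.92370 -0.35524]
  R  [+0.29874 +0.30179 +0.90536]
t = (+0.12280, -0.17456, +1.11611) m
tr R = 2.772555; θ = arccos((tr R − 1)/2) = 0.481551 rad = 27.591°
axis k = ((R−Rᵀ)₃₂, (R−Rᵀ)₁₃, (R−Rᵀ)₂₁) / (2 sinθ) = (+0.709296, -0.573663, +0.409646)
rvec = θ·k = (+0.341562, -0.276248, +0.197266)

rvec=(0.3416, -0.2762, 0.1973) tvec=(0.1228, -0.1746, 1.1161)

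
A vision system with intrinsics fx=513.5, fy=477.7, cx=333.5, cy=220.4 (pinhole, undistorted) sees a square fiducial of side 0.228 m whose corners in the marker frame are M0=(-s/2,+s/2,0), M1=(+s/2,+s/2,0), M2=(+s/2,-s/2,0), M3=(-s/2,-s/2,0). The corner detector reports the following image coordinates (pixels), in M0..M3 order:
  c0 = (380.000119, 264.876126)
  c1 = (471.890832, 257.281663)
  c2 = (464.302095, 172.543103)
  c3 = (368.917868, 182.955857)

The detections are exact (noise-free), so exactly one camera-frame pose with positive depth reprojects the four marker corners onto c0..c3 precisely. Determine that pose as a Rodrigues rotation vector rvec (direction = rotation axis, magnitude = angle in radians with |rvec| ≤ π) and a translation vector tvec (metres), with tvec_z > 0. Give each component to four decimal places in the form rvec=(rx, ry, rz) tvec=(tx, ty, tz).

Intrinsics K: fx=513.5, fy=477.7, cx=333.5, cy=220.4
Marker side s = 0.228 m; corners in marker frame (Z=0):
  M0 = (-0.1140, +0.1140, 0)
  M1 = (+0.1140, +0.1140, 0)
  M2 = (+0.1140, -0.1140, 0)
  M3 = (-0.1140, -0.1140, 0)
Detected image corners:
  c0 = (380.000119, 264.876126) px
  c1 = (471.890832, 257.281663) px
  c2 = (464.302095, 172.543103) px
  c3 = (368.917868, 182.955857) px
Planar DLT: solve 8×8 A·h = b for H (H[2,2]=1):
  H  [+356.08000 +115.42333 +420.68173]
  H  [-67.72772 +404.12050 +220.31897]
  H  [-0.12927 +0.17652 +1.00000]
B = K⁻¹H; ‖b₁‖=0.792333, ‖b₂‖=0.792333; λ = 2/(‖b₁‖+‖b₂‖) = 1.262095, sign → tz>0 ⇒ λ=+1.262095
r₁ = λ·B[:,0] = (+0.98114,-0.10367,-0.16314); r₂ = λ·B[:,1] = (+0.13900,+0.96491,+0.22279)
r₃ = r₁×r₂ = (+0.13432,-0.24126,+0.96112); SVD([r₁ r₂ r₃]) → R = UVᵀ:
  R  [+0.98114 +0.13900 +0.13432]
  R  [-0.10367 +0.96491 -0.24126]
  R  [-0.16314 +0.22279 +0.96112]
t = (+0.21428, -0.00021, +1.26210) m
tr R = 2.907166; θ = arccos((tr R − 1)/2) = 0.305878 rad = 17.526°
axis k = ((R−Rᵀ)₃₂, (R−Rᵀ)₁₃, (R−Rᵀ)₂₁) / (2 sinθ) = (+0.770518, +0.493919, -0.402922)
rvec = θ·k = (+0.235685, +0.151079, -0.123245)

rvec=(0.2357, 0.1511, -0.1232) tvec=(0.2143, -0.0002, 1.2621)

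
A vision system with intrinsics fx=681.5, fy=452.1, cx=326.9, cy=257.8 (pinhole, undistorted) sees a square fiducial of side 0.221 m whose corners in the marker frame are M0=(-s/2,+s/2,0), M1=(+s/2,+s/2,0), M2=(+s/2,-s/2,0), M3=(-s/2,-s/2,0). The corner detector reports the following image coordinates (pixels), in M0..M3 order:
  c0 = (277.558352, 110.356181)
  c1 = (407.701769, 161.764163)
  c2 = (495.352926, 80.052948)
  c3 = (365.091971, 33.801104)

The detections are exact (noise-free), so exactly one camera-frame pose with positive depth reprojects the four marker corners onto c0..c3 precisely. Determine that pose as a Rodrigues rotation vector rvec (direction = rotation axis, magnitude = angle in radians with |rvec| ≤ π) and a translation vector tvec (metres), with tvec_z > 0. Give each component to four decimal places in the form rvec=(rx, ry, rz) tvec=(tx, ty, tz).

rvec=(-0.1910, 0.1581, 0.5982) tvec=(0.0830, -0.3462, 0.9634)

Intrinsics K: fx=681.5, fy=452.1, cx=326.9, cy=257.8
Marker side s = 0.221 m; corners in marker frame (Z=0):
  M0 = (-0.1105, +0.1105, 0)
  M1 = (+0.1105, +0.1105, 0)
  M2 = (+0.1105, -0.1105, 0)
  M3 = (-0.1105, -0.1105, 0)
Detected image corners:
  c0 = (277.558352, 110.356181) px
  c1 = (407.701769, 161.764163) px
  c2 = (495.352926, 80.052948) px
  c3 = (365.091971, 33.801104) px
Planar DLT: solve 8×8 A·h = b for H (H[2,2]=1):
  H  [+507.95651 -449.38605 +385.57903]
  H  [+200.49720 +344.55154 +95.32653]
  H  [-0.21012 -0.13727 +1.00000]
B = K⁻¹H; ‖b₁‖=1.037986, ‖b₂‖=1.037986; λ = 2/(‖b₁‖+‖b₂‖) = 0.963404, sign → tz>0 ⇒ λ=+0.963404
r₁ = λ·B[:,0] = (+0.81518,+0.54268,-0.20243); r₂ = λ·B[:,1] = (-0.57184,+0.80964,-0.13225)
r₃ = r₁×r₂ = (+0.09213,+0.22357,+0.97032); SVD([r₁ r₂ r₃]) → R = UVᵀ:
  R  [+0.81518 -0.57184 +0.09213]
  R  [+0.54268 +0.80964 +0.22357]
  R  [-0.20243 -0.13225 +0.97032]
t = (+0.08295, -0.34622, +0.96340) m
tr R = 2.595138; θ = arccos((tr R − 1)/2) = 0.647542 rad = 37.101°
axis k = ((R−Rᵀ)₃₂, (R−Rᵀ)₁₃, (R−Rᵀ)₂₁) / (2 sinθ) = (-0.294929, +0.244156, +0.923799)
rvec = θ·k = (-0.190979, +0.158101, +0.598198)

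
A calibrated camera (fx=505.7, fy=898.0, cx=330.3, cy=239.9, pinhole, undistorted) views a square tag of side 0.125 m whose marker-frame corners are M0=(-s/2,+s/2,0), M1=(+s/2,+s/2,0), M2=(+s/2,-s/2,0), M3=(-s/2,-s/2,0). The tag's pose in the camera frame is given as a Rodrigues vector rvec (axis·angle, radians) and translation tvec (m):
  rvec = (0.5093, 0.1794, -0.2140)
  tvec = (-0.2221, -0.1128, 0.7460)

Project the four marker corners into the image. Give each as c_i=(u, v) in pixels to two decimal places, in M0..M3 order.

c0=(159.24, 183.31) c1=(232.91, 157.97) c2=(202.74, 15.29) c3=(124.39, 48.05)

Intrinsics K: fx=505.7, fy=898.0, cx=330.3, cy=239.9
Marker side s = 0.125 m; corners in marker frame (Z=0):
  M0 = (-0.0625, +0.0625, 0)
  M1 = (+0.0625, +0.0625, 0)
  M2 = (+0.0625, -0.0625, 0)
  M3 = (-0.0625, -0.0625, 0)
rvec = (0.5093, 0.1794, -0.2140), |rvec| = θ = 0.58083 rad = 33.279°
Rodrigues: sinθ=0.54872, 1−cosθ=0.16399; R = I + sinθ·[k]× + (1−cosθ)·[k]×²:
    [+0.96209 +0.24658 +0.11650]
    [-0.15775 +0.85165 -0.49980]
    [-0.22246 +0.46248 +0.85827]
t = (-0.2221, -0.1128, 0.7460) m
M0: Pc = R·M0+t = (-0.26682, -0.04971, +0.78881); u = 505.7·(-0.26682)/0.78881 + 330.3 = 159.2439, v = 898.0·(-0.04971)/0.78881 + 239.9 = 183.3064
M1: Pc = R·M1+t = (-0.14656, -0.06943, +0.76100); u = 505.7·(-0.14656)/0.76100 + 330.3 = 232.9096, v = 898.0·(-0.06943)/0.76100 + 239.9 = 157.9692
M2: Pc = R·M2+t = (-0.17738, -0.17589, +0.70319); u = 505.7·(-0.17738)/0.70319 + 330.3 = 202.7367, v = 898.0·(-0.17589)/0.70319 + 239.9 = 15.2850
M3: Pc = R·M3+t = (-0.29764, -0.15617, +0.73100); u = 505.7·(-0.29764)/0.73100 + 330.3 = 124.3931, v = 898.0·(-0.15617)/0.73100 + 239.9 = 48.0538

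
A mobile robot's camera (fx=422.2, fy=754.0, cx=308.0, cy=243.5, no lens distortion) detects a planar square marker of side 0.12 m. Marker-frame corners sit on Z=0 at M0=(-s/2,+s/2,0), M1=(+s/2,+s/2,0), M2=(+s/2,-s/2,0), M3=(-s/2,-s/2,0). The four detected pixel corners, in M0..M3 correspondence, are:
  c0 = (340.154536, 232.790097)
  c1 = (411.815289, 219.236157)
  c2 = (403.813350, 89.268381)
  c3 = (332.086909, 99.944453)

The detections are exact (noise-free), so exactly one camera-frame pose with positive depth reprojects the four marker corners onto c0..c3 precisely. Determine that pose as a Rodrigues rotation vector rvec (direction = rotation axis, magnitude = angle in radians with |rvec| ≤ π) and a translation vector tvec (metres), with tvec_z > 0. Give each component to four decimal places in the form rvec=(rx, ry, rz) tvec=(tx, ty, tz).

rvec=(-0.0153, -0.1238, -0.1067) tvec=(0.1043, -0.0756, 0.6840)

Intrinsics K: fx=422.2, fy=754.0, cx=308.0, cy=243.5
Marker side s = 0.12 m; corners in marker frame (Z=0):
  M0 = (-0.0600, +0.0600, 0)
  M1 = (+0.0600, +0.0600, 0)
  M2 = (+0.0600, -0.0600, 0)
  M3 = (-0.0600, -0.0600, 0)
Detected image corners:
  c0 = (340.154536, 232.790097) px
  c1 = (411.815289, 219.236157) px
  c2 = (403.813350, 89.268381) px
  c3 = (332.086909, 99.944453) px
Planar DLT: solve 8×8 A·h = b for H (H[2,2]=1):
  H  [+664.89728 +62.23437 +372.35448]
  H  [-71.87961 +1092.89159 +160.19385]
  H  [+0.18133 -0.01269 +1.00000]
B = K⁻¹H; ‖b₁‖=1.462028, ‖b₂‖=1.462028; λ = 2/(‖b₁‖+‖b₂‖) = 0.683981, sign → tz>0 ⇒ λ=+0.683981
r₁ = λ·B[:,0] = (+0.98668,-0.10526,+0.12403); r₂ = λ·B[:,1] = (+0.10715,+0.99420,-0.00868)
r₃ = r₁×r₂ = (-0.12240,+0.02185,+0.99224); SVD([r₁ r₂ r₃]) → R = UVᵀ:
  R  [+0.98668 +0.10715 -0.12240]
  R  [-0.10526 +0.99420 +0.02185]
  R  [+0.12403 -0.00868 +0.99224]
t = (+0.10426, -0.07557, +0.68398) m
tr R = 2.973125; θ = arccos((tr R − 1)/2) = 0.164119 rad = 9.403°
axis k = ((R−Rᵀ)₃₂, (R−Rᵀ)₁₃, (R−Rᵀ)₂₁) / (2 sinθ) = (-0.093430, -0.754134, -0.650041)
rvec = θ·k = (-0.015334, -0.123768, -0.106684)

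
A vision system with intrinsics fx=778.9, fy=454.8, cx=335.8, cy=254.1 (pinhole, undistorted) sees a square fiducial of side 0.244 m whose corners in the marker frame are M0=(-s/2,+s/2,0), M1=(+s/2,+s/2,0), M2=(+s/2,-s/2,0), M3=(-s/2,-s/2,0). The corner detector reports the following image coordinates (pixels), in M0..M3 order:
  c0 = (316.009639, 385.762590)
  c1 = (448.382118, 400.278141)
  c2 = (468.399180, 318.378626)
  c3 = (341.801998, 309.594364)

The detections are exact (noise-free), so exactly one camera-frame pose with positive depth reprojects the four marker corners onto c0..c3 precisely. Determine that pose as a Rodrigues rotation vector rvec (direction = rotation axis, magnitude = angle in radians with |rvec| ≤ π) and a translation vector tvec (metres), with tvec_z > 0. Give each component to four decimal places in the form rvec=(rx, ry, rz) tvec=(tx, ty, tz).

rvec=(-0.3622, 0.3619, 0.1357) tvec=(0.1009, 0.3024, 1.4018)

Intrinsics K: fx=778.9, fy=454.8, cx=335.8, cy=254.1
Marker side s = 0.244 m; corners in marker frame (Z=0):
  M0 = (-0.1220, +0.1220, 0)
  M1 = (+0.1220, +0.1220, 0)
  M2 = (+0.1220, -0.1220, 0)
  M3 = (-0.1220, -0.1220, 0)
Detected image corners:
  c0 = (316.009639, 385.762590) px
  c1 = (448.382118, 400.278141) px
  c2 = (468.399180, 318.378626) px
  c3 = (341.801998, 309.594364) px
Planar DLT: solve 8×8 A·h = b for H (H[2,2]=1):
  H  [+426.66219 -184.54964 +391.88834]
  H  [-45.69165 +242.44300 +352.21037]
  H  [-0.26339 -0.22939 +1.00000]
B = K⁻¹H; ‖b₁‖=0.713377, ‖b₂‖=0.713377; λ = 2/(‖b₁‖+‖b₂‖) = 1.401783, sign → tz>0 ⇒ λ=+1.401783
r₁ = λ·B[:,0] = (+0.92704,+0.06545,-0.36921); r₂ = λ·B[:,1] = (-0.19351,+0.92691,-0.32155)
r₃ = r₁×r₂ = (+0.32118,+0.36953,+0.87194); SVD([r₁ r₂ r₃]) → R = UVᵀ:
  R  [+0.92704 -0.19351 +0.32118]
  R  [+0.06545 +0.92691 +0.36953]
  R  [-0.36921 -0.32155 +0.87194]
t = (+0.10094, +0.30240, +1.40178) m
tr R = 2.725891; θ = arccos((tr R − 1)/2) = 0.529726 rad = 30.351°
axis k = ((R−Rᵀ)₃₂, (R−Rᵀ)₁₃, (R−Rᵀ)₂₁) / (2 sinθ) = (-0.683840, +0.683156, +0.256243)
rvec = θ·k = (-0.362248, +0.361886, +0.135738)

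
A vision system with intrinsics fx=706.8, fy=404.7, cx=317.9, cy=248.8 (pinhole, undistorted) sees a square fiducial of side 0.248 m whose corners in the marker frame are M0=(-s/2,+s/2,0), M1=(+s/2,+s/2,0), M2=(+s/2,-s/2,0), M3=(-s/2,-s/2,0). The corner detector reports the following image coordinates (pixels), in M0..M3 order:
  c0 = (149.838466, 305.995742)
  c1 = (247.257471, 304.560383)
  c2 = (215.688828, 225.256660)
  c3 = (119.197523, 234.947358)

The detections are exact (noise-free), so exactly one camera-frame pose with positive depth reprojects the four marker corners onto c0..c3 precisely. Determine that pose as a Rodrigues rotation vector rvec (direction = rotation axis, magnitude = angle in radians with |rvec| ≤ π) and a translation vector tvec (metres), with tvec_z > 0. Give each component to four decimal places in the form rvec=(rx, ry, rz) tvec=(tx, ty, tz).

rvec=(0.1886, 0.5861, -0.1612) tvec=(-0.2508, 0.0622, 1.2910)

Intrinsics K: fx=706.8, fy=404.7, cx=317.9, cy=248.8
Marker side s = 0.248 m; corners in marker frame (Z=0):
  M0 = (-0.1240, +0.1240, 0)
  M1 = (+0.1240, +0.1240, 0)
  M2 = (+0.1240, -0.1240, 0)
  M3 = (-0.1240, -0.1240, 0)
Detected image corners:
  c0 = (149.838466, 305.995742) px
  c1 = (247.257471, 304.560383) px
  c2 = (215.688828, 225.256660) px
  c3 = (119.197523, 234.947358) px
Planar DLT: solve 8×8 A·h = b for H (H[2,2]=1):
  H  [+311.31066 +143.81780 +180.57371]
  H  [-138.75285 +329.28749 +268.31128]
  H  [-0.43532 +0.10107 +1.00000]
B = K⁻¹H; ‖b₁‖=0.774576, ‖b₂‖=0.774576; λ = 2/(‖b₁‖+‖b₂‖) = 1.291029, sign → tz>0 ⇒ λ=+1.291029
r₁ = λ·B[:,0] = (+0.82141,-0.09713,-0.56201); r₂ = λ·B[:,1] = (+0.20400,+0.97023,+0.13049)
r₃ = r₁×r₂ = (+0.53260,-0.22184,+0.81677); SVD([r₁ r₂ r₃]) → R = UVᵀ:
  R  [+0.82141 +0.20400 +0.53260]
  R  [-0.09713 +0.97023 -0.22184]
  R  [-0.56201 +0.13049 +0.81677]
t = (-0.25084, +0.06224, +1.29103) m
tr R = 2.608420; θ = arccos((tr R − 1)/2) = 0.636451 rad = 36.466°
axis k = ((R−Rᵀ)₃₂, (R−Rᵀ)₁₃, (R−Rᵀ)₂₁) / (2 sinθ) = (+0.296400, +0.920854, -0.253329)
rvec = θ·k = (+0.188644, +0.586079, -0.161232)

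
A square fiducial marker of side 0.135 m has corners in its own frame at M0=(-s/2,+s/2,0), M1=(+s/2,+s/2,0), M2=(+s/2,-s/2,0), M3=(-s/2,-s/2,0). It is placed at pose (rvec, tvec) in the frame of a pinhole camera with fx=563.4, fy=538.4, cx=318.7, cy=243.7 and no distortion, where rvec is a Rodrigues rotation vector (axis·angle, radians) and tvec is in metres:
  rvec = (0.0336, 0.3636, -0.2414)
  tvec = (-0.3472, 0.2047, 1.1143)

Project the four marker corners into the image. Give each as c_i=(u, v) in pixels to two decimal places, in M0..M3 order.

Intrinsics K: fx=563.4, fy=538.4, cx=318.7, cy=243.7
Marker side s = 0.135 m; corners in marker frame (Z=0):
  M0 = (-0.0675, +0.0675, 0)
  M1 = (+0.0675, +0.0675, 0)
  M2 = (+0.0675, -0.0675, 0)
  M3 = (-0.0675, -0.0675, 0)
rvec = (0.0336, 0.3636, -0.2414), |rvec| = θ = 0.43773 rad = 25.080°
Rodrigues: sinθ=0.42388, 1−cosθ=0.09428; R = I + sinθ·[k]× + (1−cosθ)·[k]×²:
    [+0.90627 +0.23978 +0.34811]
    [-0.22775 +0.97077 -0.07573]
    [-0.35609 -0.01065 +0.93439]
t = (-0.3472, 0.2047, 1.1143) m
M0: Pc = R·M0+t = (-0.39219, +0.28560, +1.13762); u = 563.4·(-0.39219)/1.13762 + 318.7 = 124.4703, v = 538.4·(+0.28560)/1.13762 + 243.7 = 378.8660
M1: Pc = R·M1+t = (-0.26984, +0.25485, +1.08954); u = 563.4·(-0.26984)/1.08954 + 318.7 = 179.1657, v = 538.4·(+0.25485)/1.08954 + 243.7 = 369.6363
M2: Pc = R·M2+t = (-0.30221, +0.12380, +1.09098); u = 563.4·(-0.30221)/1.09098 + 318.7 = 162.6334, v = 538.4·(+0.12380)/1.09098 + 243.7 = 304.7951
M3: Pc = R·M3+t = (-0.42456, +0.15455, +1.13906); u = 563.4·(-0.42456)/1.13906 + 318.7 = 108.7048, v = 538.4·(+0.15455)/1.13906 + 243.7 = 316.7498

c0=(124.47, 378.87) c1=(179.17, 369.64) c2=(162.63, 304.80) c3=(108.70, 316.75)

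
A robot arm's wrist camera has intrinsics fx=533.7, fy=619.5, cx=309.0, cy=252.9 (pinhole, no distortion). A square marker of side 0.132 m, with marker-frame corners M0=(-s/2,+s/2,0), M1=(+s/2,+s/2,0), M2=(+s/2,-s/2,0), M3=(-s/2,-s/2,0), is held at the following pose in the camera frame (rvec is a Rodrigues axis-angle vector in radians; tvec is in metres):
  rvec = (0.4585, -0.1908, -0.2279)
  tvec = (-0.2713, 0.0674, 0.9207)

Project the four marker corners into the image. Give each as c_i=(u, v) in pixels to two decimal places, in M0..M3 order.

c0=(126.07, 346.31) c1=(199.61, 322.53) c2=(178.63, 247.88) c3=(99.65, 271.84)

Intrinsics K: fx=533.7, fy=619.5, cx=309.0, cy=252.9
Marker side s = 0.132 m; corners in marker frame (Z=0):
  M0 = (-0.0660, +0.0660, 0)
  M1 = (+0.0660, +0.0660, 0)
  M2 = (+0.0660, -0.0660, 0)
  M3 = (-0.0660, -0.0660, 0)
rvec = (0.4585, -0.1908, -0.2279), |rvec| = θ = 0.54641 rad = 31.307°
Rodrigues: sinθ=0.51962, 1−cosθ=0.14561; R = I + sinθ·[k]× + (1−cosθ)·[k]×²:
    [+0.95692 +0.17406 -0.23241]
    [-0.25939 +0.87215 -0.41482]
    [+0.13049 +0.45723 +0.87972]
t = (-0.2713, 0.0674, 0.9207) m
M0: Pc = R·M0+t = (-0.32297, +0.14208, +0.94226); u = 533.7·(-0.32297)/0.94226 + 309.0 = 126.0704, v = 619.5·(+0.14208)/0.94226 + 252.9 = 346.3128
M1: Pc = R·M1+t = (-0.19666, +0.10784, +0.95949); u = 533.7·(-0.19666)/0.95949 + 309.0 = 199.6138, v = 619.5·(+0.10784)/0.95949 + 252.9 = 322.5288
M2: Pc = R·M2+t = (-0.21963, -0.00728, +0.89914); u = 533.7·(-0.21963)/0.89914 + 309.0 = 178.6331, v = 619.5·(-0.00728)/0.89914 + 252.9 = 247.8830
M3: Pc = R·M3+t = (-0.34594, +0.02696, +0.88191); u = 533.7·(-0.34594)/0.88191 + 309.0 = 99.6469, v = 619.5·(+0.02696)/0.88191 + 252.9 = 271.8367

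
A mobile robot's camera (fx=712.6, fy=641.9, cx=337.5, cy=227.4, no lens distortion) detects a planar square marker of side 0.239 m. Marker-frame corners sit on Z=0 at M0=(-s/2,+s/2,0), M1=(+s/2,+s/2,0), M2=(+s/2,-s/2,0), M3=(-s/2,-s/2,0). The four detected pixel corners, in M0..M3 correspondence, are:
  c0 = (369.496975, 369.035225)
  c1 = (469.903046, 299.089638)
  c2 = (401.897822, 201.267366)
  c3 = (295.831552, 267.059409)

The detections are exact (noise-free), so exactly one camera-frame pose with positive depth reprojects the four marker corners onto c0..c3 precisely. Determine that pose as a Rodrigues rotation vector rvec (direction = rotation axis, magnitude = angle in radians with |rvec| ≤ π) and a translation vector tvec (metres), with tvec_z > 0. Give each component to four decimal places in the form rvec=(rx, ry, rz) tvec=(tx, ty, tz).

rvec=(0.0095, -0.3115, -0.5784) tvec=(0.0868, 0.1118, 1.2756)

Intrinsics K: fx=712.6, fy=641.9, cx=337.5, cy=227.4
Marker side s = 0.239 m; corners in marker frame (Z=0):
  M0 = (-0.1195, +0.1195, 0)
  M1 = (+0.1195, +0.1195, 0)
  M2 = (+0.1195, -0.1195, 0)
  M3 = (-0.1195, -0.1195, 0)
Detected image corners:
  c0 = (369.496975, 369.035225) px
  c1 = (469.903046, 299.089638) px
  c2 = (401.897822, 201.267366) px
  c3 = (295.831552, 267.059409) px
Planar DLT: solve 8×8 A·h = b for H (H[2,2]=1):
  H  [+518.28987 +324.90540 +385.98760]
  H  [-220.13574 +439.07762 +283.64868]
  H  [+0.22495 +0.07505 +1.00000]
B = K⁻¹H; ‖b₁‖=0.783960, ‖b₂‖=0.783960; λ = 2/(‖b₁‖+‖b₂‖) = 1.275575, sign → tz>0 ⇒ λ=+1.275575
r₁ = λ·B[:,0] = (+0.79185,-0.53910,+0.28694); r₂ = λ·B[:,1] = (+0.53625,+0.83861,+0.09574)
r₃ = r₁×r₂ = (-0.29225,+0.07806,+0.95315); SVD([r₁ r₂ r₃]) → R = UVᵀ:
  R  [+0.79185 +0.53625 -0.29225]
  R  [-0.53910 +0.83861 +0.07806]
  R  [+0.28694 +0.09574 +0.95315]
t = (+0.08679, +0.11178, +1.27557) m
tr R = 2.583617; θ = arccos((tr R − 1)/2) = 0.657032 rad = 37.645°
axis k = ((R−Rᵀ)₃₂, (R−Rᵀ)₁₃, (R−Rᵀ)₂₁) / (2 sinθ) = (+0.014466, -0.474150, -0.880325)
rvec = θ·k = (+0.009505, -0.311531, -0.578402)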